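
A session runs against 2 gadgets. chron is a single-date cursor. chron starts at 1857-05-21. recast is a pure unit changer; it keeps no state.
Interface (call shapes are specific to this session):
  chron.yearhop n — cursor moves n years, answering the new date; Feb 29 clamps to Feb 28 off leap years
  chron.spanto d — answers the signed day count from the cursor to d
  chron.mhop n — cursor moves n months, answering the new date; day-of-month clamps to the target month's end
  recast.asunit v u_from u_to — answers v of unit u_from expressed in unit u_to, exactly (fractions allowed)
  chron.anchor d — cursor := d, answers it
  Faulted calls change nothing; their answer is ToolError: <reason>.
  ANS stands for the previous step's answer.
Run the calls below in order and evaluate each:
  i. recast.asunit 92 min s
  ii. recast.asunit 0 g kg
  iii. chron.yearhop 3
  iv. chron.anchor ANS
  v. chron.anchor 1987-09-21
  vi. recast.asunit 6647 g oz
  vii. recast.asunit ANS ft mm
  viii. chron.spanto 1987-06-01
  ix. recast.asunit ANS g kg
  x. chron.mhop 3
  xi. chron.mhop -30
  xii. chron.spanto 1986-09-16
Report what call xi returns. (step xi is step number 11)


Answer: 1985-06-21

Derivation:
-- 1. asunit(v→92, u_from→min, u_to→s) -> 5520
-- 2. asunit(v→0, u_from→g, u_to→kg) -> 0
-- 3. yearhop(n→3) -> 1860-05-21
-- 4. anchor(d→ANS) -> 1860-05-21
-- 5. anchor(d→1987-09-21) -> 1987-09-21
-- 6. asunit(v→6647, u_from→g, u_to→oz) -> 10635200000/45359237
-- 7. asunit(v→ANS, u_from→ft, u_to→mm) -> 3241608960000/45359237
-- 8. spanto(d→1987-06-01) -> -112
-- 9. asunit(v→ANS, u_from→g, u_to→kg) -> -14/125
-- 10. mhop(n→3) -> 1987-12-21
-- 11. mhop(n→-30) -> 1985-06-21
-- 12. spanto(d→1986-09-16) -> 452


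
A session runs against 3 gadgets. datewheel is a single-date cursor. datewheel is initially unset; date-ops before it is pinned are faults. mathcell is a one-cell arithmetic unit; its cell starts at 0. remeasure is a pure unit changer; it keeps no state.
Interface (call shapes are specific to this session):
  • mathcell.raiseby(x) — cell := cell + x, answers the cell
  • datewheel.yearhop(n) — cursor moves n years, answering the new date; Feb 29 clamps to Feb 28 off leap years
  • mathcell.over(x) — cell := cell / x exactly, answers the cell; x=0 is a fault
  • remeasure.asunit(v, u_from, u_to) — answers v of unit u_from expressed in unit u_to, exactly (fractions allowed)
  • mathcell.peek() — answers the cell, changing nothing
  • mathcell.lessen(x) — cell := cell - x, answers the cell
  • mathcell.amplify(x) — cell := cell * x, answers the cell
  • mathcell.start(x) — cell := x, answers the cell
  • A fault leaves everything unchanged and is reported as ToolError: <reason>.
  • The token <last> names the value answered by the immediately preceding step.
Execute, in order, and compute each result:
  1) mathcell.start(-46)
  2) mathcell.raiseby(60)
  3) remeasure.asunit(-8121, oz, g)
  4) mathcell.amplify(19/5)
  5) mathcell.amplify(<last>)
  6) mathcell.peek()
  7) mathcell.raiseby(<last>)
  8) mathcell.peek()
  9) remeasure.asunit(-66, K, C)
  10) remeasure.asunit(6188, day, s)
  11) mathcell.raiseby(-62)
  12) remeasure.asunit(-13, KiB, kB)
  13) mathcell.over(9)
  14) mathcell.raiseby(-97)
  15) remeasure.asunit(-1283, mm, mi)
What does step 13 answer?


// 1. mathcell.start(x→-46) ~> -46
// 2. mathcell.raiseby(x→60) ~> 14
// 3. remeasure.asunit(v→-8121, u_from→oz, u_to→g) ~> -368362363677/1600000
// 4. mathcell.amplify(x→19/5) ~> 266/5
// 5. mathcell.amplify(x→<last>) ~> 70756/25
// 6. mathcell.peek() ~> 70756/25
// 7. mathcell.raiseby(x→<last>) ~> 141512/25
// 8. mathcell.peek() ~> 141512/25
// 9. remeasure.asunit(v→-66, u_from→K, u_to→C) ~> -6783/20
// 10. remeasure.asunit(v→6188, u_from→day, u_to→s) ~> 534643200
// 11. mathcell.raiseby(x→-62) ~> 139962/25
// 12. remeasure.asunit(v→-13, u_from→KiB, u_to→kB) ~> -1664/125
// 13. mathcell.over(x→9) ~> 46654/75
// 14. mathcell.raiseby(x→-97) ~> 39379/75
// 15. remeasure.asunit(v→-1283, u_from→mm, u_to→mi) ~> -1283/1609344

Answer: 46654/75


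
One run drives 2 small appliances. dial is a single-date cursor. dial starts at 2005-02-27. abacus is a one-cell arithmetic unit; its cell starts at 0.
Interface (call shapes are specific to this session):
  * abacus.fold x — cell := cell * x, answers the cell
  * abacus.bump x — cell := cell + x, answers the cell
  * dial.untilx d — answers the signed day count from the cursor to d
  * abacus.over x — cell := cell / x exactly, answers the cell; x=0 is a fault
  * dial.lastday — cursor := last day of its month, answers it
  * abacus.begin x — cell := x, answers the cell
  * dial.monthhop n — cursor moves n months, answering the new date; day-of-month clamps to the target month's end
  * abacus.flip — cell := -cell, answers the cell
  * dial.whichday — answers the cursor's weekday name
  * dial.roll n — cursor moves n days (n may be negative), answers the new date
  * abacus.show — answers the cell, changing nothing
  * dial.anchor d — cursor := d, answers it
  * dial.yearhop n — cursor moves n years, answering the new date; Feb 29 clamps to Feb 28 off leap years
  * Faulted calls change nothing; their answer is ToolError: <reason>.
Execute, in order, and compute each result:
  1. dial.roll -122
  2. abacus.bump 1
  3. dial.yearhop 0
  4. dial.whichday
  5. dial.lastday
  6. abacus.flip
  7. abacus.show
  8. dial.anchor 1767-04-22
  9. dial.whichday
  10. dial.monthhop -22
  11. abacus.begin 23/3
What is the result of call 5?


-- 1. dial.roll(n=-122) -> 2004-10-28
-- 2. abacus.bump(x=1) -> 1
-- 3. dial.yearhop(n=0) -> 2004-10-28
-- 4. dial.whichday() -> Thursday
-- 5. dial.lastday() -> 2004-10-31
-- 6. abacus.flip() -> -1
-- 7. abacus.show() -> -1
-- 8. dial.anchor(d=1767-04-22) -> 1767-04-22
-- 9. dial.whichday() -> Wednesday
-- 10. dial.monthhop(n=-22) -> 1765-06-22
-- 11. abacus.begin(x=23/3) -> 23/3

Answer: 2004-10-31


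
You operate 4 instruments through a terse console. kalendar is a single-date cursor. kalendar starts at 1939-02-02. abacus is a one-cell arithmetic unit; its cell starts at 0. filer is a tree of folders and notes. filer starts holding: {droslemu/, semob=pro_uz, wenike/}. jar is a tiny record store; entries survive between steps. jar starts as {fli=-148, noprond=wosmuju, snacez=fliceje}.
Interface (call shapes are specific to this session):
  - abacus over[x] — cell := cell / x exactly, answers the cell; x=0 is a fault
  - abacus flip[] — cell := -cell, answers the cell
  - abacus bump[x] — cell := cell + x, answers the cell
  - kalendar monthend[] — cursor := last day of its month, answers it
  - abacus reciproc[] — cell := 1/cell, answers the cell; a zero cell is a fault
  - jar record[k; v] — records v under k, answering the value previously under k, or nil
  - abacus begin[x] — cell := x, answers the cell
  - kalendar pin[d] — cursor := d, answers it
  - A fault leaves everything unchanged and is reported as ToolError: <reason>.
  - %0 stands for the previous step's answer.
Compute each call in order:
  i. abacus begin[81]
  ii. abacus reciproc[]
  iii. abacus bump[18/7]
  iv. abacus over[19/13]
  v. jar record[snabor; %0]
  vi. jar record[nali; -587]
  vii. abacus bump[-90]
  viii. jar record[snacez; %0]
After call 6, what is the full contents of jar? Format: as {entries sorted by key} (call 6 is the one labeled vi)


Step: abacus begin[x='81']
Result: 81
Step: abacus reciproc[]
Result: 1/81
Step: abacus bump[x='18/7']
Result: 1465/567
Step: abacus over[x='19/13']
Result: 19045/10773
Step: jar record[k='snabor'; v='%0']
Result: nil
Step: jar record[k='nali'; v='-587']
Result: nil
Step: abacus bump[x='-90']
Result: -950525/10773
Step: jar record[k='snacez'; v='%0']
Result: fliceje

Answer: {fli=-148, nali=-587, noprond=wosmuju, snabor=19045/10773, snacez=fliceje}


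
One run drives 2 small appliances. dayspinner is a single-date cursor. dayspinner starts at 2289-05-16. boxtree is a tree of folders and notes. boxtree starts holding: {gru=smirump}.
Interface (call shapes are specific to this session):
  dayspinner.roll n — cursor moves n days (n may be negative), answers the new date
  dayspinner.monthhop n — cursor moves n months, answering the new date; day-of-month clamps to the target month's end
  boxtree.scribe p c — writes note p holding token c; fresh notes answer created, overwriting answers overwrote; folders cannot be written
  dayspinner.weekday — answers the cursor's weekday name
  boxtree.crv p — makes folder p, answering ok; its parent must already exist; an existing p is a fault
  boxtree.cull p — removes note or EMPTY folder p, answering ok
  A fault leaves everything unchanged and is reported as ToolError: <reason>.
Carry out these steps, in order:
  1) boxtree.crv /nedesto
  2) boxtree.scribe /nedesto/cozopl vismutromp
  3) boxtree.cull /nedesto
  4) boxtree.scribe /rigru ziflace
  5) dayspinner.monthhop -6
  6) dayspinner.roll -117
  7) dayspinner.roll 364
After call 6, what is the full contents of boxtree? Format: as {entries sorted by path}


Answer: {gru=smirump, nedesto/, nedesto/cozopl=vismutromp, rigru=ziflace}

Derivation:
Step: boxtree.crv[/nedesto]
Result: ok
Step: boxtree.scribe[/nedesto/cozopl; vismutromp]
Result: created
Step: boxtree.cull[/nedesto]
Result: ToolError: not empty
Step: boxtree.scribe[/rigru; ziflace]
Result: created
Step: dayspinner.monthhop[-6]
Result: 2288-11-16
Step: dayspinner.roll[-117]
Result: 2288-07-22
Step: dayspinner.roll[364]
Result: 2289-07-21


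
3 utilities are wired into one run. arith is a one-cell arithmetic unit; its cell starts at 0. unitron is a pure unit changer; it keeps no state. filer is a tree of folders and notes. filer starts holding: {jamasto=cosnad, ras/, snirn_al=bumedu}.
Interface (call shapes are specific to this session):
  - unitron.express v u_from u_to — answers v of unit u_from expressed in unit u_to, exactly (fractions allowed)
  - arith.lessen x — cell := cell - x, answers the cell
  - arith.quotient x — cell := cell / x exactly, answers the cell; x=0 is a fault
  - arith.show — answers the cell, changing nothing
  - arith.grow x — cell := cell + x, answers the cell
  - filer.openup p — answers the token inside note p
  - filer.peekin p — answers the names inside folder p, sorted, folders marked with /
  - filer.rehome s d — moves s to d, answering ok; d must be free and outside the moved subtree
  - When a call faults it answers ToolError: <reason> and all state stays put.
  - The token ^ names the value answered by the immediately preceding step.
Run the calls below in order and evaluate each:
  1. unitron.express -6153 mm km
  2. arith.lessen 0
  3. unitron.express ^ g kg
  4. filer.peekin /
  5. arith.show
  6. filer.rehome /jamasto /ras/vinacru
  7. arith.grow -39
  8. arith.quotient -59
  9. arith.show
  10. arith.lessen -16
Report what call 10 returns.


Answer: 983/59

Derivation:
CALL unitron.express[v→-6153; u_from→mm; u_to→km]
RET  -6153/1000000
CALL arith.lessen[x→0]
RET  0
CALL unitron.express[v→^; u_from→g; u_to→kg]
RET  0
CALL filer.peekin[p→/]
RET  [jamasto, ras/, snirn_al]
CALL arith.show[]
RET  0
CALL filer.rehome[s→/jamasto; d→/ras/vinacru]
RET  ok
CALL arith.grow[x→-39]
RET  -39
CALL arith.quotient[x→-59]
RET  39/59
CALL arith.show[]
RET  39/59
CALL arith.lessen[x→-16]
RET  983/59


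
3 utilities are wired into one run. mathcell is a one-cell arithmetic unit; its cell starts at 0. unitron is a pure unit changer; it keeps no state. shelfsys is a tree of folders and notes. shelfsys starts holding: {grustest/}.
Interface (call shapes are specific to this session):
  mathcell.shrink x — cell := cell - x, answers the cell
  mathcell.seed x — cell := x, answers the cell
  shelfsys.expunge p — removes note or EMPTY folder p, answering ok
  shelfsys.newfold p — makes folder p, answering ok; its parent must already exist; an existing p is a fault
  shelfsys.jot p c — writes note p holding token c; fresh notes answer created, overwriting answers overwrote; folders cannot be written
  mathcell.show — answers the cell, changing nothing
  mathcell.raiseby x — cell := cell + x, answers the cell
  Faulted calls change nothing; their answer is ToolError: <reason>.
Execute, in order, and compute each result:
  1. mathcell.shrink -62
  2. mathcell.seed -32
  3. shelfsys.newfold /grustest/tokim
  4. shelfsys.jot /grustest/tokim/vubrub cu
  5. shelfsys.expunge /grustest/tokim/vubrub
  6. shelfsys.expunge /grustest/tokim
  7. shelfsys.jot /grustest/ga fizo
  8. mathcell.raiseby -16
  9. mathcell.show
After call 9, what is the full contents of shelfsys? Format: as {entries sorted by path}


Answer: {grustest/, grustest/ga=fizo}

Derivation:
Do: shrink[x→-62]
See: 62
Do: seed[x→-32]
See: -32
Do: newfold[p→/grustest/tokim]
See: ok
Do: jot[p→/grustest/tokim/vubrub; c→cu]
See: created
Do: expunge[p→/grustest/tokim/vubrub]
See: ok
Do: expunge[p→/grustest/tokim]
See: ok
Do: jot[p→/grustest/ga; c→fizo]
See: created
Do: raiseby[x→-16]
See: -48
Do: show[]
See: -48


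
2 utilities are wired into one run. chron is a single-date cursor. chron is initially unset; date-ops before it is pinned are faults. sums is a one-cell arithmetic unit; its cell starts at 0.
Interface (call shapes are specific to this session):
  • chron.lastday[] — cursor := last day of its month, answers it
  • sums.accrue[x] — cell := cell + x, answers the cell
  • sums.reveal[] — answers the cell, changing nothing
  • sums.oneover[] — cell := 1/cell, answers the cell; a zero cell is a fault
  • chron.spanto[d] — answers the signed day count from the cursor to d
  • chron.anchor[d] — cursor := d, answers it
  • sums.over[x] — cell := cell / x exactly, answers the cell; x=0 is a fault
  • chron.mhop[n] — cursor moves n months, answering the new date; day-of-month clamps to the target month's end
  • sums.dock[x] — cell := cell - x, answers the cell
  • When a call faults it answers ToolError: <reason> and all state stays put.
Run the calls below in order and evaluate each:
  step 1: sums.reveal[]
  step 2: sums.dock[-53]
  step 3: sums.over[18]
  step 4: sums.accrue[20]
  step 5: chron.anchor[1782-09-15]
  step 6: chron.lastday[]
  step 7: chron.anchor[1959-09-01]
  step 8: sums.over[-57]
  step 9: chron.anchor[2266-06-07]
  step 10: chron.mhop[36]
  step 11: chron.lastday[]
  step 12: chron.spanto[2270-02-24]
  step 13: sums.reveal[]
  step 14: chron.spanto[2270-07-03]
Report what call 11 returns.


Answer: 2269-06-30

Derivation:
Invoking reveal(), and get 0.
Now I run dock using x: -53, and see 53.
Next I call over using x: 18, giving 53/18.
I use accrue using x: 20, which returns 413/18.
I use anchor using d: 1782-09-15, and see 1782-09-15.
I use lastday(), which returns 1782-09-30.
Now I run anchor using d: 1959-09-01, → 1959-09-01.
Invoking over using x: -57, giving -413/1026.
I call anchor using d: 2266-06-07, which returns 2266-06-07.
Now I run mhop using n: 36, giving 2269-06-07.
Next I call lastday(), and see 2269-06-30.
Then spanto using d: 2270-02-24, → 239.
Now I run reveal(), yielding -413/1026.
Then spanto using d: 2270-07-03, giving 368.


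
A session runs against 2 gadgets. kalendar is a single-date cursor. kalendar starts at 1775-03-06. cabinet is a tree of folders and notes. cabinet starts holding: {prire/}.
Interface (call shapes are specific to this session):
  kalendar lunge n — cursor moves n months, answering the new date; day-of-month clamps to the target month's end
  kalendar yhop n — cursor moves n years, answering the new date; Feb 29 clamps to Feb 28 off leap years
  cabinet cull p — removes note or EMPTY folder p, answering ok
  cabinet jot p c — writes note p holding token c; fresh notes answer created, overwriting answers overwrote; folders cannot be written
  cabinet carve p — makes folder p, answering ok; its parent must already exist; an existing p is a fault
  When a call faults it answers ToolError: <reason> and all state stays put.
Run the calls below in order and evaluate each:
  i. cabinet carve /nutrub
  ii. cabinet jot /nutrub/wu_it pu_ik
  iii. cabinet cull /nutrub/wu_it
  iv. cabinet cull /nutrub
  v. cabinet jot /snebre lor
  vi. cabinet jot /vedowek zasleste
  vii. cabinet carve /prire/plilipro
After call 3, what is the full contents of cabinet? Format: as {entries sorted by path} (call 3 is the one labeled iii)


Answer: {nutrub/, prire/}

Derivation:
;; 1. cabinet carve(p: /nutrub) => ok
;; 2. cabinet jot(p: /nutrub/wu_it, c: pu_ik) => created
;; 3. cabinet cull(p: /nutrub/wu_it) => ok
;; 4. cabinet cull(p: /nutrub) => ok
;; 5. cabinet jot(p: /snebre, c: lor) => created
;; 6. cabinet jot(p: /vedowek, c: zasleste) => created
;; 7. cabinet carve(p: /prire/plilipro) => ok


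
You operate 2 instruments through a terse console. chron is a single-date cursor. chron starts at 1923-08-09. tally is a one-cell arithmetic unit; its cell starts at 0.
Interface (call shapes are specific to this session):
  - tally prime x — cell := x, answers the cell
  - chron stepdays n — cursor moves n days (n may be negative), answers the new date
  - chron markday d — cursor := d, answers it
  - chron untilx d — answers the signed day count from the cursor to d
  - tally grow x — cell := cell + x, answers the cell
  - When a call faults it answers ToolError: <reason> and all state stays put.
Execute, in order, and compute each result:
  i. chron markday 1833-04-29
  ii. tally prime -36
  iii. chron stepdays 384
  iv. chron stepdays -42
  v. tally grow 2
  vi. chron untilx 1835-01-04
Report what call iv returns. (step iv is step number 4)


Answer: 1834-04-06

Derivation:
→ chron markday(d='1833-04-29')
← 1833-04-29
→ tally prime(x='-36')
← -36
→ chron stepdays(n='384')
← 1834-05-18
→ chron stepdays(n='-42')
← 1834-04-06
→ tally grow(x='2')
← -34
→ chron untilx(d='1835-01-04')
← 273


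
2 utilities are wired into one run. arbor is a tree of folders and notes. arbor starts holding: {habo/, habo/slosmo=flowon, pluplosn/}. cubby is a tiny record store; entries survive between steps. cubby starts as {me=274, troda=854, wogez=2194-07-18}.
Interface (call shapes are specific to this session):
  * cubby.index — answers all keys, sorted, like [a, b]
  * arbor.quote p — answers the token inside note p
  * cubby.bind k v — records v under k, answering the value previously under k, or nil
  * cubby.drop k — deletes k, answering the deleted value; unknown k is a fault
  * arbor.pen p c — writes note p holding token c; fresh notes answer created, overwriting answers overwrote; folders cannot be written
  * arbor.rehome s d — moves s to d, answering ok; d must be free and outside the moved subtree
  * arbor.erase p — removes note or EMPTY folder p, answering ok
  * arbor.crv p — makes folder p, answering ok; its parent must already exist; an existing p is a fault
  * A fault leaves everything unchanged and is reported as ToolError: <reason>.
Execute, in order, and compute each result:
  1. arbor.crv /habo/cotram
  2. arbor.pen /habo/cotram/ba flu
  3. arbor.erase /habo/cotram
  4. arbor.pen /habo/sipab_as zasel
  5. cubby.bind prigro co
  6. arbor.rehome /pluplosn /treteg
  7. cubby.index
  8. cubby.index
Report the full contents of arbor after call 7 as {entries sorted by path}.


% arbor.crv p='/habo/cotram'
= ok
% arbor.pen p='/habo/cotram/ba' c='flu'
= created
% arbor.erase p='/habo/cotram'
= ToolError: not empty
% arbor.pen p='/habo/sipab_as' c='zasel'
= created
% cubby.bind k='prigro' v='co'
= nil
% arbor.rehome s='/pluplosn' d='/treteg'
= ok
% cubby.index
= [me, prigro, troda, wogez]
% cubby.index
= [me, prigro, troda, wogez]

Answer: {habo/, habo/cotram/, habo/cotram/ba=flu, habo/sipab_as=zasel, habo/slosmo=flowon, treteg/}


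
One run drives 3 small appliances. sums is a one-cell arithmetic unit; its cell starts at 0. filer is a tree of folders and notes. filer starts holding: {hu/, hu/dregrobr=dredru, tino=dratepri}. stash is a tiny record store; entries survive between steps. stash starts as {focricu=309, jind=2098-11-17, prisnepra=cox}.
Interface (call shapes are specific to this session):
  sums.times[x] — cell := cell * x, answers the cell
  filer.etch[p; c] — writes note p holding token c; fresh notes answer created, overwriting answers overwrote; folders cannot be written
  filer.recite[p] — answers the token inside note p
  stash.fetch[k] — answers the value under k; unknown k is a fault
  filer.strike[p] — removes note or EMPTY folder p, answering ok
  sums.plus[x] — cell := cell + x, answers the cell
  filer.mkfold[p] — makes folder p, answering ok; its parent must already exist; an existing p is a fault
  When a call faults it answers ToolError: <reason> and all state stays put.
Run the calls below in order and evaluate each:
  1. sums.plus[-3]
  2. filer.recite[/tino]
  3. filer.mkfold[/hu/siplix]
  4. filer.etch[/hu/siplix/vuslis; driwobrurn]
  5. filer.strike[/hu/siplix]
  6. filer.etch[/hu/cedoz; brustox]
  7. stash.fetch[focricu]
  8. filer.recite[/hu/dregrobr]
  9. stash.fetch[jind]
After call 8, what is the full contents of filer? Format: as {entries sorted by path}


I invoke plus on x='-3', and see -3.
I try recite on p='/tino', yielding dratepri.
Now I run mkfold on p='/hu/siplix': ok.
Now I run etch on p='/hu/siplix/vuslis', c='driwobrurn', → created.
I run strike on p='/hu/siplix', and get ToolError: not empty.
Then etch on p='/hu/cedoz', c='brustox', which returns created.
Calling fetch on k='focricu', and see 309.
Invoking recite on p='/hu/dregrobr', and observe dredru.
Next I call fetch on k='jind', → 2098-11-17.

Answer: {hu/, hu/cedoz=brustox, hu/dregrobr=dredru, hu/siplix/, hu/siplix/vuslis=driwobrurn, tino=dratepri}


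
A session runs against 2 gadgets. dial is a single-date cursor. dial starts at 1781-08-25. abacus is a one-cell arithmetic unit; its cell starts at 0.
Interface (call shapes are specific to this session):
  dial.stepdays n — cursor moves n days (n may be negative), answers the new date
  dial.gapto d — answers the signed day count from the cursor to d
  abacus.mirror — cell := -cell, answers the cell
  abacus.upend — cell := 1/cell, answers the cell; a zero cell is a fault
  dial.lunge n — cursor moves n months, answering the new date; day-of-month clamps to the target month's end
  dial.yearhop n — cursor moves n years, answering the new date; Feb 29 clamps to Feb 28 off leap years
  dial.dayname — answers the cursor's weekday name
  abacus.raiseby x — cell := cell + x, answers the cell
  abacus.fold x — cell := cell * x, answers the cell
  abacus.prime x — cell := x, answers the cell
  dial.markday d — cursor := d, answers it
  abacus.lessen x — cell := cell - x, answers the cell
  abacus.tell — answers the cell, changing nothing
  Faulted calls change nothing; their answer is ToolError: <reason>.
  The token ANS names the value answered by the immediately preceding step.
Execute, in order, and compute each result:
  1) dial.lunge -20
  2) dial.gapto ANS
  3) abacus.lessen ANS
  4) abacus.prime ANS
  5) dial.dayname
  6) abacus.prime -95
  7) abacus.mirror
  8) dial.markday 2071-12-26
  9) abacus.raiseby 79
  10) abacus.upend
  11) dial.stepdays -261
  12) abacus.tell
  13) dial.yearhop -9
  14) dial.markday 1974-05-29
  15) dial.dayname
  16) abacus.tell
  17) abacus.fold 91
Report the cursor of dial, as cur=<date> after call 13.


// dial.lunge(n→-20) ~> 1779-12-25
// dial.gapto(d→ANS) ~> 0
// abacus.lessen(x→ANS) ~> 0
// abacus.prime(x→ANS) ~> 0
// dial.dayname() ~> Saturday
// abacus.prime(x→-95) ~> -95
// abacus.mirror() ~> 95
// dial.markday(d→2071-12-26) ~> 2071-12-26
// abacus.raiseby(x→79) ~> 174
// abacus.upend() ~> 1/174
// dial.stepdays(n→-261) ~> 2071-04-09
// abacus.tell() ~> 1/174
// dial.yearhop(n→-9) ~> 2062-04-09
// dial.markday(d→1974-05-29) ~> 1974-05-29
// dial.dayname() ~> Wednesday
// abacus.tell() ~> 1/174
// abacus.fold(x→91) ~> 91/174

Answer: cur=2062-04-09


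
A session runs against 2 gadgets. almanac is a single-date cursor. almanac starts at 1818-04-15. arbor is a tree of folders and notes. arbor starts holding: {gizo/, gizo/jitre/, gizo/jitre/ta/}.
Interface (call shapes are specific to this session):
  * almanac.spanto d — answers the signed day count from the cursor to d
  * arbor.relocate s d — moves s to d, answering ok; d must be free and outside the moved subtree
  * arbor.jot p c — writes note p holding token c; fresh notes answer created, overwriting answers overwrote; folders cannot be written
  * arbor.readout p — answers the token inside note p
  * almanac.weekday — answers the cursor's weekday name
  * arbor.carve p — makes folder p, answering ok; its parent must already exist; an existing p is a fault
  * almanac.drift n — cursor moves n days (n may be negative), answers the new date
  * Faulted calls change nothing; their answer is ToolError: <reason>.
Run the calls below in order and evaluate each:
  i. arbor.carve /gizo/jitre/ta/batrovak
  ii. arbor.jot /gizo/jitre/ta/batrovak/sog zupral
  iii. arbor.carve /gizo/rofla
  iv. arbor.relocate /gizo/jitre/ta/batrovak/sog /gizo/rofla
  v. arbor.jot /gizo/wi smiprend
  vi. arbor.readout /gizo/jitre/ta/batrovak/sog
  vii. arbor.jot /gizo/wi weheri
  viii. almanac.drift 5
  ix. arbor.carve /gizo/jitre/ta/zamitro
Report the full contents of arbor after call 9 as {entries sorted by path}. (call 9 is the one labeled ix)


Act: arbor.carve[p→/gizo/jitre/ta/batrovak]
Obs: ok
Act: arbor.jot[p→/gizo/jitre/ta/batrovak/sog; c→zupral]
Obs: created
Act: arbor.carve[p→/gizo/rofla]
Obs: ok
Act: arbor.relocate[s→/gizo/jitre/ta/batrovak/sog; d→/gizo/rofla]
Obs: ToolError: exists
Act: arbor.jot[p→/gizo/wi; c→smiprend]
Obs: created
Act: arbor.readout[p→/gizo/jitre/ta/batrovak/sog]
Obs: zupral
Act: arbor.jot[p→/gizo/wi; c→weheri]
Obs: overwrote
Act: almanac.drift[n→5]
Obs: 1818-04-20
Act: arbor.carve[p→/gizo/jitre/ta/zamitro]
Obs: ok

Answer: {gizo/, gizo/jitre/, gizo/jitre/ta/, gizo/jitre/ta/batrovak/, gizo/jitre/ta/batrovak/sog=zupral, gizo/jitre/ta/zamitro/, gizo/rofla/, gizo/wi=weheri}


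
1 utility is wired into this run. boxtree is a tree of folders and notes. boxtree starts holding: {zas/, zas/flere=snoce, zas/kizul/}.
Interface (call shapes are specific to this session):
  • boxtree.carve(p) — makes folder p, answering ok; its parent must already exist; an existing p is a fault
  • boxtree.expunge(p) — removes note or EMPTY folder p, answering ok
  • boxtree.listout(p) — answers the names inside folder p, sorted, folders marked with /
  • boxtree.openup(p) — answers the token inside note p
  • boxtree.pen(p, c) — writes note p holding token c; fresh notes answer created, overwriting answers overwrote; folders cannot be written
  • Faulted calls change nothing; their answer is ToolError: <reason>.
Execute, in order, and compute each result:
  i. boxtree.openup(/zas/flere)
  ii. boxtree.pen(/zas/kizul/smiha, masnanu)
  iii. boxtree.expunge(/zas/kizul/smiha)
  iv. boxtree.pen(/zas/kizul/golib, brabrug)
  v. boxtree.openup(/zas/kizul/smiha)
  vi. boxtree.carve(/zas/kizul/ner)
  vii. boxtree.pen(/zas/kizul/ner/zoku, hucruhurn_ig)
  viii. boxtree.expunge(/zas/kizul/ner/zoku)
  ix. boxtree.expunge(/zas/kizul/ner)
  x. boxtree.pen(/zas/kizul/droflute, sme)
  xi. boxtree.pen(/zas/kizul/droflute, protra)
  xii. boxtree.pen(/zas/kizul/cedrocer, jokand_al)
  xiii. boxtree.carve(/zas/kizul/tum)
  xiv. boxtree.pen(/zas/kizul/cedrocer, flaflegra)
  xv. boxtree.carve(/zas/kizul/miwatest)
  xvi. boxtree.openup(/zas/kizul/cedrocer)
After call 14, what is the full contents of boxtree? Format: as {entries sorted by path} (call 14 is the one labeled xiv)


Do: openup[p=/zas/flere]
See: snoce
Do: pen[p=/zas/kizul/smiha; c=masnanu]
See: created
Do: expunge[p=/zas/kizul/smiha]
See: ok
Do: pen[p=/zas/kizul/golib; c=brabrug]
See: created
Do: openup[p=/zas/kizul/smiha]
See: ToolError: not found
Do: carve[p=/zas/kizul/ner]
See: ok
Do: pen[p=/zas/kizul/ner/zoku; c=hucruhurn_ig]
See: created
Do: expunge[p=/zas/kizul/ner/zoku]
See: ok
Do: expunge[p=/zas/kizul/ner]
See: ok
Do: pen[p=/zas/kizul/droflute; c=sme]
See: created
Do: pen[p=/zas/kizul/droflute; c=protra]
See: overwrote
Do: pen[p=/zas/kizul/cedrocer; c=jokand_al]
See: created
Do: carve[p=/zas/kizul/tum]
See: ok
Do: pen[p=/zas/kizul/cedrocer; c=flaflegra]
See: overwrote
Do: carve[p=/zas/kizul/miwatest]
See: ok
Do: openup[p=/zas/kizul/cedrocer]
See: flaflegra

Answer: {zas/, zas/flere=snoce, zas/kizul/, zas/kizul/cedrocer=flaflegra, zas/kizul/droflute=protra, zas/kizul/golib=brabrug, zas/kizul/tum/}


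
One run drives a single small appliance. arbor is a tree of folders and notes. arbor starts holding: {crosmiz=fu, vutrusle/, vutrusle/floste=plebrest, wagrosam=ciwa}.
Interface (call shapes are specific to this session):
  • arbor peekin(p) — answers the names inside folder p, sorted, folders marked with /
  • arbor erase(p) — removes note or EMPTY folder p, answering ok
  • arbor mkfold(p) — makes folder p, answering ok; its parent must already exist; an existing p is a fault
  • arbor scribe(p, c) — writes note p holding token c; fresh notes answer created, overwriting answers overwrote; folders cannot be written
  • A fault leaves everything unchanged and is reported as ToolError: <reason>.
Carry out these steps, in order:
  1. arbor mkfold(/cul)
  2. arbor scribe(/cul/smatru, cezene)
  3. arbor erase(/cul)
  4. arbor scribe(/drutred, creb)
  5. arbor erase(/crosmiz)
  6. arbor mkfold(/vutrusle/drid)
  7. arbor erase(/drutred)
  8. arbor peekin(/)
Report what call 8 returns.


Answer: [cul/, vutrusle/, wagrosam]

Derivation:
> arbor mkfold /cul
  ok
> arbor scribe /cul/smatru cezene
  created
> arbor erase /cul
  ToolError: not empty
> arbor scribe /drutred creb
  created
> arbor erase /crosmiz
  ok
> arbor mkfold /vutrusle/drid
  ok
> arbor erase /drutred
  ok
> arbor peekin /
  [cul/, vutrusle/, wagrosam]


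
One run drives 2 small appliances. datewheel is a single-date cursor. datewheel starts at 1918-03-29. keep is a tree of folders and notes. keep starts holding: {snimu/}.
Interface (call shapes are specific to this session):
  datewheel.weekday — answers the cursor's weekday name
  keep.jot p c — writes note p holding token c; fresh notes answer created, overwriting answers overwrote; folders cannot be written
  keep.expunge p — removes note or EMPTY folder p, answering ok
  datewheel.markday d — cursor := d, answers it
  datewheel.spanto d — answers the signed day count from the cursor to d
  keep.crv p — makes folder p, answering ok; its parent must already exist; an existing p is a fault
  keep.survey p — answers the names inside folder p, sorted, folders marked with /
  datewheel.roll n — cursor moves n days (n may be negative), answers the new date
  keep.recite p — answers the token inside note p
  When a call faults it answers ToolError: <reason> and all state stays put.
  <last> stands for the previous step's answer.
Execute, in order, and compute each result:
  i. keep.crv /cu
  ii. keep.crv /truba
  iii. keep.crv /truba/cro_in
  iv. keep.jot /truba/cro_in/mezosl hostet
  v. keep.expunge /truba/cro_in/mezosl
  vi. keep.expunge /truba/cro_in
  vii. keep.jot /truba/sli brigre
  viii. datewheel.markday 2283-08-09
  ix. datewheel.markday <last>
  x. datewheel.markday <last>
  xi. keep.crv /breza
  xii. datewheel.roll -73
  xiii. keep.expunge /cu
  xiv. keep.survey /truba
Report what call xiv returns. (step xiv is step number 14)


Answer: [sli]

Derivation:
I invoke crv on p→/cu: ok.
Using crv on p→/truba, giving ok.
Using crv on p→/truba/cro_in, and get ok.
I run jot on p→/truba/cro_in/mezosl, c→hostet, → created.
I call expunge on p→/truba/cro_in/mezosl, and get ok.
Invoking expunge on p→/truba/cro_in, and observe ok.
Then jot on p→/truba/sli, c→brigre, → created.
Calling markday on d→2283-08-09, and get 2283-08-09.
Then markday on d→<last>, yielding 2283-08-09.
I invoke markday on d→<last>, and get 2283-08-09.
Next I call crv on p→/breza: ok.
Next I call roll on n→-73, which returns 2283-05-28.
Calling expunge on p→/cu: ok.
I call survey on p→/truba: [sli].


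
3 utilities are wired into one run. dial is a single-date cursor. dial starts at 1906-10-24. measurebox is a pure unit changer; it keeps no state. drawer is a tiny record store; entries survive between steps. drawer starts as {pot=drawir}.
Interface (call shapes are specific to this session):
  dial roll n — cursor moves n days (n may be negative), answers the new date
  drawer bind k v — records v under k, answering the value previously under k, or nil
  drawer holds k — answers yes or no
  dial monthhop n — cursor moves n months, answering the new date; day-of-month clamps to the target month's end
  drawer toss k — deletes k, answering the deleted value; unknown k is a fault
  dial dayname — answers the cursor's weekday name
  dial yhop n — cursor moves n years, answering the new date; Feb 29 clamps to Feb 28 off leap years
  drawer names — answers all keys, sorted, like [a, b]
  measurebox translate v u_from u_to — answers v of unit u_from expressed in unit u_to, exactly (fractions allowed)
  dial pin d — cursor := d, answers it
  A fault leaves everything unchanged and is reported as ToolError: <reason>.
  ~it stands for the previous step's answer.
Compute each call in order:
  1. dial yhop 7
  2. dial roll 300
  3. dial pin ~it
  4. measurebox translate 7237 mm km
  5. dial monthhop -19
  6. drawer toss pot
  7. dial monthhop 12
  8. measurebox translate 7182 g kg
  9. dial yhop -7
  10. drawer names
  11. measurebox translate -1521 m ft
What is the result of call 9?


Answer: 1907-01-20

Derivation:
-- 1. dial yhop(7) == 1913-10-24
-- 2. dial roll(300) == 1914-08-20
-- 3. dial pin(~it) == 1914-08-20
-- 4. measurebox translate(7237, mm, km) == 7237/1000000
-- 5. dial monthhop(-19) == 1913-01-20
-- 6. drawer toss(pot) == drawir
-- 7. dial monthhop(12) == 1914-01-20
-- 8. measurebox translate(7182, g, kg) == 3591/500
-- 9. dial yhop(-7) == 1907-01-20
-- 10. drawer names() == []
-- 11. measurebox translate(-1521, m, ft) == -633750/127


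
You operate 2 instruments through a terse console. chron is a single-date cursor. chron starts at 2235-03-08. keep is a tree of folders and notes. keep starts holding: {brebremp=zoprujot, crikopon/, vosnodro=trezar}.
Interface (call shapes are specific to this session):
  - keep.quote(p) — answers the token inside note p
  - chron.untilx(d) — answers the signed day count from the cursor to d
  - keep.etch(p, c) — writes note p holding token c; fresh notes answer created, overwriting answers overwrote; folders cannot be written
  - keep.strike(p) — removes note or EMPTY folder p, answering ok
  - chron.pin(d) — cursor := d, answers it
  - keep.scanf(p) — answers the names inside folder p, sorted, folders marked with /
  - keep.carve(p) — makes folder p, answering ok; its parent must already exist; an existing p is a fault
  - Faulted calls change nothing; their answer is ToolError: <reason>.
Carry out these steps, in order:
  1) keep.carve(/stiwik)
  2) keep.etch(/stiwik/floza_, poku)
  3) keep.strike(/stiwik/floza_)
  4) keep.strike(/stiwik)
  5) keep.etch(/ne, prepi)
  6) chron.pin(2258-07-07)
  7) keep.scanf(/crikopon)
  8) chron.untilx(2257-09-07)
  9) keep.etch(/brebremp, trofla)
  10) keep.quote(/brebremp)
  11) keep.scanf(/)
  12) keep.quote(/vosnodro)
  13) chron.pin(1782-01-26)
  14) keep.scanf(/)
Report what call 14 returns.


Answer: [brebremp, crikopon/, ne, vosnodro]

Derivation:
·→ keep.carve(p=/stiwik)
·← ok
·→ keep.etch(p=/stiwik/floza_, c=poku)
·← created
·→ keep.strike(p=/stiwik/floza_)
·← ok
·→ keep.strike(p=/stiwik)
·← ok
·→ keep.etch(p=/ne, c=prepi)
·← created
·→ chron.pin(d=2258-07-07)
·← 2258-07-07
·→ keep.scanf(p=/crikopon)
·← []
·→ chron.untilx(d=2257-09-07)
·← -303
·→ keep.etch(p=/brebremp, c=trofla)
·← overwrote
·→ keep.quote(p=/brebremp)
·← trofla
·→ keep.scanf(p=/)
·← [brebremp, crikopon/, ne, vosnodro]
·→ keep.quote(p=/vosnodro)
·← trezar
·→ chron.pin(d=1782-01-26)
·← 1782-01-26
·→ keep.scanf(p=/)
·← [brebremp, crikopon/, ne, vosnodro]


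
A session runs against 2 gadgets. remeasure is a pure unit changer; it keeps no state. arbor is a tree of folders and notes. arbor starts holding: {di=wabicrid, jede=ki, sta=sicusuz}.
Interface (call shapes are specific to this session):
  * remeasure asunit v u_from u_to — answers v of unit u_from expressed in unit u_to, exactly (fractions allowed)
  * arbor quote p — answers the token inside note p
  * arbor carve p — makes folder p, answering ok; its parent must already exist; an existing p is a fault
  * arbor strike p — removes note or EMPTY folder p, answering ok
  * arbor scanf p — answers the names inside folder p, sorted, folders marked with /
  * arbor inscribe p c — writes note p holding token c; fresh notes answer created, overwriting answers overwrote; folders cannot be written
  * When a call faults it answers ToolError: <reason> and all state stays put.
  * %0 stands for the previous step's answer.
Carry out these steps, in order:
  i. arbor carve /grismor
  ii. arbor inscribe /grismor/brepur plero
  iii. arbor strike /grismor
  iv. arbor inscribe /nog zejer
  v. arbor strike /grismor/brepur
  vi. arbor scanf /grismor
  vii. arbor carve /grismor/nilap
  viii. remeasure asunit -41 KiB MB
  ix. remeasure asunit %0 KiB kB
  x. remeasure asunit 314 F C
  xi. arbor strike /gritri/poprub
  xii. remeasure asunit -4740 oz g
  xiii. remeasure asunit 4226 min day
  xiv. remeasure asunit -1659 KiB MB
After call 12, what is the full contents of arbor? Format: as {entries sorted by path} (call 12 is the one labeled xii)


Answer: {di=wabicrid, grismor/, grismor/nilap/, jede=ki, nog=zejer, sta=sicusuz}

Derivation:
CALL arbor carve[p='/grismor']
RET  ok
CALL arbor inscribe[p='/grismor/brepur'; c='plero']
RET  created
CALL arbor strike[p='/grismor']
RET  ToolError: not empty
CALL arbor inscribe[p='/nog'; c='zejer']
RET  created
CALL arbor strike[p='/grismor/brepur']
RET  ok
CALL arbor scanf[p='/grismor']
RET  []
CALL arbor carve[p='/grismor/nilap']
RET  ok
CALL remeasure asunit[v='-41'; u_from='KiB'; u_to='MB']
RET  -656/15625
CALL remeasure asunit[v='%0'; u_from='KiB'; u_to='kB']
RET  -83968/1953125
CALL remeasure asunit[v='314'; u_from='F'; u_to='C']
RET  470/3
CALL arbor strike[p='/gritri/poprub']
RET  ToolError: not found
CALL remeasure asunit[v='-4740'; u_from='oz'; u_to='g']
RET  -10750139169/80000
CALL remeasure asunit[v='4226'; u_from='min'; u_to='day']
RET  2113/720
CALL remeasure asunit[v='-1659'; u_from='KiB'; u_to='MB']
RET  -26544/15625


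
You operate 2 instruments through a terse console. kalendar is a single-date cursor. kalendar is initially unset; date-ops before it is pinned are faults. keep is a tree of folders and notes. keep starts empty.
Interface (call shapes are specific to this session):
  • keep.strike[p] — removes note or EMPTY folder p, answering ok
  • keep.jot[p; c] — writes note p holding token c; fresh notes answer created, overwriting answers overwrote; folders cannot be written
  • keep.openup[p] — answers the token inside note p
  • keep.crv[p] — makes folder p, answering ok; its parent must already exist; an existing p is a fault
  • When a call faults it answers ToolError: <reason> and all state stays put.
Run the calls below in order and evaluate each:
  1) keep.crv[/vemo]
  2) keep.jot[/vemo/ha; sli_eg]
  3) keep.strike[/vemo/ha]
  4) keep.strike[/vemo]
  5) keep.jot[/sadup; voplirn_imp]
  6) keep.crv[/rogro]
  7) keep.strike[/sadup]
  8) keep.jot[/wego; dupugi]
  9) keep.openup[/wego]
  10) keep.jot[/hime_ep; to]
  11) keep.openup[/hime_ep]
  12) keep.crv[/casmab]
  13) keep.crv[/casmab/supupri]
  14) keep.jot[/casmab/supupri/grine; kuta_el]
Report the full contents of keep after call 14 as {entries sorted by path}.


> crv p=/vemo
[out] ok
> jot p=/vemo/ha c=sli_eg
[out] created
> strike p=/vemo/ha
[out] ok
> strike p=/vemo
[out] ok
> jot p=/sadup c=voplirn_imp
[out] created
> crv p=/rogro
[out] ok
> strike p=/sadup
[out] ok
> jot p=/wego c=dupugi
[out] created
> openup p=/wego
[out] dupugi
> jot p=/hime_ep c=to
[out] created
> openup p=/hime_ep
[out] to
> crv p=/casmab
[out] ok
> crv p=/casmab/supupri
[out] ok
> jot p=/casmab/supupri/grine c=kuta_el
[out] created

Answer: {casmab/, casmab/supupri/, casmab/supupri/grine=kuta_el, hime_ep=to, rogro/, wego=dupugi}
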